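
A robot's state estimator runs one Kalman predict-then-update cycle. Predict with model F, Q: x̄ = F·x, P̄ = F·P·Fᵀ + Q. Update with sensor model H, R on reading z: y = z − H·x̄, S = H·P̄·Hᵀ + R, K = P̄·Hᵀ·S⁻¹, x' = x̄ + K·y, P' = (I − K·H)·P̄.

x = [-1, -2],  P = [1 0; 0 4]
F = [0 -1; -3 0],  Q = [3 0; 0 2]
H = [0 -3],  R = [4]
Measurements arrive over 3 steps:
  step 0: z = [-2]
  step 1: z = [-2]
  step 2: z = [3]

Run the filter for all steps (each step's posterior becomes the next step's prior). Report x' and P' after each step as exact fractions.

step 0: x' = [2, 78/103], P' = [7 0; 0 44/103]
step 1: x' = [-78/103, 366/589], P' = [353/103 0; 0 260/589]
step 2: x' = [-366/589, -29511/30859], P' = [2027/589 0; 0 13532/30859]

step 0: x̄ = F·x = [2, 3]
step 0: P̄ = F·P·Fᵀ + Q = [7 0; 0 11]
step 0: y = z − H·x̄ = [7]
step 0: S = H·P̄·Hᵀ + R = [103]
step 0: K = P̄·Hᵀ·S⁻¹ = [0; -33/103]
step 0: x' = x̄ + K·y = [2, 78/103]
step 0: P' = (I − K·H)·P̄ = [7 0; 0 44/103]
step 1: x̄ = F·x = [-78/103, -6]
step 1: P̄ = F·P·Fᵀ + Q = [353/103 0; 0 65]
step 1: y = z − H·x̄ = [-20]
step 1: S = H·P̄·Hᵀ + R = [589]
step 1: K = P̄·Hᵀ·S⁻¹ = [0; -195/589]
step 1: x' = x̄ + K·y = [-78/103, 366/589]
step 1: P' = (I − K·H)·P̄ = [353/103 0; 0 260/589]
step 2: x̄ = F·x = [-366/589, 234/103]
step 2: P̄ = F·P·Fᵀ + Q = [2027/589 0; 0 3383/103]
step 2: y = z − H·x̄ = [1011/103]
step 2: S = H·P̄·Hᵀ + R = [30859/103]
step 2: K = P̄·Hᵀ·S⁻¹ = [0; -10149/30859]
step 2: x' = x̄ + K·y = [-366/589, -29511/30859]
step 2: P' = (I − K·H)·P̄ = [2027/589 0; 0 13532/30859]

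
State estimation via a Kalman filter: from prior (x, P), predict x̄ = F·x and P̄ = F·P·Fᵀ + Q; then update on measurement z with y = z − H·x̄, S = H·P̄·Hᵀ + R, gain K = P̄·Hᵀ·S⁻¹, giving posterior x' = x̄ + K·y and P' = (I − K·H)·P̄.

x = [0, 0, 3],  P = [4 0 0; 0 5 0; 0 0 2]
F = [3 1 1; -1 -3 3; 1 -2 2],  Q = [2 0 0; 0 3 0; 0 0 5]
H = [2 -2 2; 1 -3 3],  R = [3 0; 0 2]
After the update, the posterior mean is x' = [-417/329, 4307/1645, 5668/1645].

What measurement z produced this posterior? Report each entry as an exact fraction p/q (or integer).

x̄ = F·x = [3, 9, 6]
P̄ = F·P·Fᵀ + Q = [45 -21 6; -21 70 38; 6 38 37]
S = H·P̄·Hᵀ + R = [523 492; 492 488]
K = P̄·Hᵀ·S⁻¹ = [207/329 -495/1316; 1459/3290 -9039/13160; 851/3290 -3351/13160]
x' − x̄ = [-1404/329, -10498/1645, -4202/1645] = K·y
y = (KᵀK)⁻¹·Kᵀ·(x' − x̄) = [-2, 8]
z = y + H·x̄ = [-2, 8] + [0, -6] = [-2, 2]

z = [-2, 2]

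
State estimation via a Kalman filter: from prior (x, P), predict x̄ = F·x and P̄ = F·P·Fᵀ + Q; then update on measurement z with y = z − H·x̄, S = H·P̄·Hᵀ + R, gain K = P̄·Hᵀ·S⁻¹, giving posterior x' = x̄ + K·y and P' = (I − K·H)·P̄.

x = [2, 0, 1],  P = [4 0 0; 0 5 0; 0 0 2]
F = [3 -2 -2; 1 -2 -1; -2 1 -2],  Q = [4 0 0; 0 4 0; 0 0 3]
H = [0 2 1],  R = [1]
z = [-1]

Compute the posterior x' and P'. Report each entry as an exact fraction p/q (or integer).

x' = [526/97, 235/97, -570/97]
P' = [4480/97 1376/97 -2706/97; 1376/97 794/97 -1542/97; -2706/97 -1542/97 3088/97]

x̄ = F·x = [4, 1, -6]
P̄ = F·P·Fᵀ + Q = [68 36 -26; 36 30 -14; -26 -14 32]
y = z − H·x̄ = [3]
S = H·P̄·Hᵀ + R = [97]
K = P̄·Hᵀ·S⁻¹ = [46/97; 46/97; 4/97]
x' = x̄ + K·y = [526/97, 235/97, -570/97]
P' = (I − K·H)·P̄ = [4480/97 1376/97 -2706/97; 1376/97 794/97 -1542/97; -2706/97 -1542/97 3088/97]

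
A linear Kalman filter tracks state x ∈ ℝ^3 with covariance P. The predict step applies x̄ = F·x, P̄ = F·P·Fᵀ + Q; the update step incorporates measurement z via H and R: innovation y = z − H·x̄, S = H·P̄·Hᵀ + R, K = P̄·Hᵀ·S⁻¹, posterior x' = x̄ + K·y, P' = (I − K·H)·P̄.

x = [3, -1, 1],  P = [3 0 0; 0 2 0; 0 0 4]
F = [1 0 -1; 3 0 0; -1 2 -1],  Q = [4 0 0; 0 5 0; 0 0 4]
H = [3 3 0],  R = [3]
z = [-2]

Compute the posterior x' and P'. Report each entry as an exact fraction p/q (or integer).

x' = [-83/46, 221/184, -103/23]
P' = [103/23 -201/46 83/23; -201/46 845/184 -84/23; 83/23 -84/23 413/23]

x̄ = F·x = [2, 9, -6]
P̄ = F·P·Fᵀ + Q = [11 9 1; 9 32 -9; 1 -9 19]
y = z − H·x̄ = [-35]
S = H·P̄·Hᵀ + R = [552]
K = P̄·Hᵀ·S⁻¹ = [5/46; 41/184; -1/23]
x' = x̄ + K·y = [-83/46, 221/184, -103/23]
P' = (I − K·H)·P̄ = [103/23 -201/46 83/23; -201/46 845/184 -84/23; 83/23 -84/23 413/23]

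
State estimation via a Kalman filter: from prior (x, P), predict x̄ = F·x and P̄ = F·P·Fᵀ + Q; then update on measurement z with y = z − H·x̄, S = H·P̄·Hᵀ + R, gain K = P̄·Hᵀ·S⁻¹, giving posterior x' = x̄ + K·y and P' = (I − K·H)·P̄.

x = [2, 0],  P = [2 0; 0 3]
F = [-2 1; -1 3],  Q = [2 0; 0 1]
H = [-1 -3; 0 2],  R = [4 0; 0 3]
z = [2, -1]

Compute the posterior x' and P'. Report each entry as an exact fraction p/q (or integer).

x̄ = F·x = [-4, -2]
P̄ = F·P·Fᵀ + Q = [13 13; 13 30]
y = z − H·x̄ = [-8, 3]
S = H·P̄·Hᵀ + R = [365 -206; -206 123]
K = P̄·Hᵀ·S⁻¹ = [-1040/2459 -1222/2459; -309/2459 682/2459]
x' = x̄ + K·y = [-5182/2459, -400/2459]
P' = (I − K·H)·P̄ = [9659/2459 -1833/2459; -1833/2459 1023/2459]

x' = [-5182/2459, -400/2459]
P' = [9659/2459 -1833/2459; -1833/2459 1023/2459]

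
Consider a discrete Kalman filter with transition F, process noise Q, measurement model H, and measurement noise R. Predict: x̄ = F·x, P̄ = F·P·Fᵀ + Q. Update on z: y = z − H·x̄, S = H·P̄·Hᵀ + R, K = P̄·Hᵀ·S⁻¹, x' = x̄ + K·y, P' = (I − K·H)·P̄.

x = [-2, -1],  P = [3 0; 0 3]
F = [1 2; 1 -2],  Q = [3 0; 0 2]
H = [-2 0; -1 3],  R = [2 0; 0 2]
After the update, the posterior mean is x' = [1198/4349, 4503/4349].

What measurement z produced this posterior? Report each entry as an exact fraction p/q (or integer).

x̄ = F·x = [-4, 0]
P̄ = F·P·Fᵀ + Q = [18 -9; -9 17]
S = H·P̄·Hᵀ + R = [74 90; 90 227]
K = P̄·Hᵀ·S⁻¹ = [-2061/4349 -45/4349; -657/4349 1410/4349]
x' − x̄ = [18594/4349, 4503/4349] = K·y
y = (KᵀK)⁻¹·Kᵀ·(x' − x̄) = [-9, -1]
z = y + H·x̄ = [-9, -1] + [8, 4] = [-1, 3]

z = [-1, 3]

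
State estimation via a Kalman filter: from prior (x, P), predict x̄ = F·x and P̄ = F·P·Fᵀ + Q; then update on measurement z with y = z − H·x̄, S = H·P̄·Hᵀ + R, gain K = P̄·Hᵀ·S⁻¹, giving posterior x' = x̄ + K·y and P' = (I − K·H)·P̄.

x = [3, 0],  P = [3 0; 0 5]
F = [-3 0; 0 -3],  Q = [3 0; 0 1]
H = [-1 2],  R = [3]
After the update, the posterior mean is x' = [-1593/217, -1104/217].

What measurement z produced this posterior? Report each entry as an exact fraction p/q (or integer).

z = [-3]

x̄ = F·x = [-9, 0]
P̄ = F·P·Fᵀ + Q = [30 0; 0 46]
S = H·P̄·Hᵀ + R = [217]
K = P̄·Hᵀ·S⁻¹ = [-30/217; 92/217]
x' − x̄ = [360/217, -1104/217] = K·y
y = (KᵀK)⁻¹·Kᵀ·(x' − x̄) = [-12]
z = y + H·x̄ = [-12] + [9] = [-3]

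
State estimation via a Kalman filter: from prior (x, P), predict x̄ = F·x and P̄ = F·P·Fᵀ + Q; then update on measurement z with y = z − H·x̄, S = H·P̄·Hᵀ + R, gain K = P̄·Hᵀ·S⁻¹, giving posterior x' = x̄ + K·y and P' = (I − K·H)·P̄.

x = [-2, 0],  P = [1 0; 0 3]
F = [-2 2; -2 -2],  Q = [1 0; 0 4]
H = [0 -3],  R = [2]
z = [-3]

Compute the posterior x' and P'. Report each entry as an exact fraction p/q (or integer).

x' = [472/91, 94/91]
P' = [1259/91 -8/91; -8/91 20/91]

x̄ = F·x = [4, 4]
P̄ = F·P·Fᵀ + Q = [17 -8; -8 20]
y = z − H·x̄ = [9]
S = H·P̄·Hᵀ + R = [182]
K = P̄·Hᵀ·S⁻¹ = [12/91; -30/91]
x' = x̄ + K·y = [472/91, 94/91]
P' = (I − K·H)·P̄ = [1259/91 -8/91; -8/91 20/91]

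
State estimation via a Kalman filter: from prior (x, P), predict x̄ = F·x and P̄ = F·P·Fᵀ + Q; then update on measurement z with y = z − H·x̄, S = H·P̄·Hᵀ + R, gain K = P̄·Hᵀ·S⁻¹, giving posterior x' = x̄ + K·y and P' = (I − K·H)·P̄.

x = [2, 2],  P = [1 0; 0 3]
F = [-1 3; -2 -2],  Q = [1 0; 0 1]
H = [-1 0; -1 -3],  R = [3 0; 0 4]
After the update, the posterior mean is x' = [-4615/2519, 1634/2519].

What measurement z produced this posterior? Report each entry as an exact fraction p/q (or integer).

z = [2, -1]

x̄ = F·x = [4, -8]
P̄ = F·P·Fᵀ + Q = [29 -16; -16 17]
S = H·P̄·Hᵀ + R = [32 -19; -19 90]
K = P̄·Hᵀ·S⁻¹ = [-2249/2519 57/2519; 775/2519 -816/2519]
x' − x̄ = [-14691/2519, 21786/2519] = K·y
y = (KᵀK)⁻¹·Kᵀ·(x' − x̄) = [6, -21]
z = y + H·x̄ = [6, -21] + [-4, 20] = [2, -1]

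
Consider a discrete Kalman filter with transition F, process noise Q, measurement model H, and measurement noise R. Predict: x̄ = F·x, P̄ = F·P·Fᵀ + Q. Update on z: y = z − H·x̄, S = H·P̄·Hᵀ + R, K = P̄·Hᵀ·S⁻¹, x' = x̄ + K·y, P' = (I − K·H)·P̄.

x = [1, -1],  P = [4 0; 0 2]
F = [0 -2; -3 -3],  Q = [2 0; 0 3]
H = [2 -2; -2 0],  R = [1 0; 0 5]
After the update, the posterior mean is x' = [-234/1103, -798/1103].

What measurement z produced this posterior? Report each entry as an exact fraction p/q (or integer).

z = [1, 1]

x̄ = F·x = [2, 0]
P̄ = F·P·Fᵀ + Q = [10 12; 12 57]
S = H·P̄·Hᵀ + R = [173 8; 8 45]
K = P̄·Hᵀ·S⁻¹ = [-20/7721 -3428/7721; -3858/7721 -3432/7721]
x' − x̄ = [-2440/1103, -798/1103] = K·y
y = (KᵀK)⁻¹·Kᵀ·(x' − x̄) = [-3, 5]
z = y + H·x̄ = [-3, 5] + [4, -4] = [1, 1]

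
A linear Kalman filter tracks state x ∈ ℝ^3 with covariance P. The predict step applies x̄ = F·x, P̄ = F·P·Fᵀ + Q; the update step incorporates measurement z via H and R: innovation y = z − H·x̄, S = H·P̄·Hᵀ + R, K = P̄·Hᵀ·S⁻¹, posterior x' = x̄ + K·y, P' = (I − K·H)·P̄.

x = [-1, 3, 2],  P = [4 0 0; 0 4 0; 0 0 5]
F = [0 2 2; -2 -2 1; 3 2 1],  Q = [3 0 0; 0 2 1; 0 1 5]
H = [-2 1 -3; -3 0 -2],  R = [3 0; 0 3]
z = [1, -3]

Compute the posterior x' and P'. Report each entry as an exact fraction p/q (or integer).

x' = [73612/30911, -3145/61822, -60747/30911]
P' = [54681/30911 -117033/61822 -62460/30911; -117033/61822 473277/61822 105075/30911; -62460/30911 105075/30911 86802/30911]

x̄ = F·x = [10, -2, 5]
P̄ = F·P·Fᵀ + Q = [39 -6 26; -6 39 -34; 26 -34 62]
y = z − H·x̄ = [38, 37]
S = H·P̄·Hᵀ + R = [1296 1030; 1030 914]
K = P̄·Hᵀ·S⁻¹ = [13001/61822 -13041/30911; 25631/61822 -23067/61822; -10137/30911 4592/30911]
x' = x̄ + K·y = [73612/30911, -3145/61822, -60747/30911]
P' = (I − K·H)·P̄ = [54681/30911 -117033/61822 -62460/30911; -117033/61822 473277/61822 105075/30911; -62460/30911 105075/30911 86802/30911]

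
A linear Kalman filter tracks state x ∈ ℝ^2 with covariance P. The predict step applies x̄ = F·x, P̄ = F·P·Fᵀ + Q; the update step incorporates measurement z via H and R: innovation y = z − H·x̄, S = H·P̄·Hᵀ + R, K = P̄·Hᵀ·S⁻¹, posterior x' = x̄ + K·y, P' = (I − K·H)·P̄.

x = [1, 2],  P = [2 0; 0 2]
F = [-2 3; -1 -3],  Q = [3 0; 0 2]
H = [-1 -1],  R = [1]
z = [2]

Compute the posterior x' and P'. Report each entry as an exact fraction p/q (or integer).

x' = [37/8, -20/3]
P' = [157/8 -19; -19 58/3]

x̄ = F·x = [4, -7]
P̄ = F·P·Fᵀ + Q = [29 -14; -14 22]
y = z − H·x̄ = [-1]
S = H·P̄·Hᵀ + R = [24]
K = P̄·Hᵀ·S⁻¹ = [-5/8; -1/3]
x' = x̄ + K·y = [37/8, -20/3]
P' = (I − K·H)·P̄ = [157/8 -19; -19 58/3]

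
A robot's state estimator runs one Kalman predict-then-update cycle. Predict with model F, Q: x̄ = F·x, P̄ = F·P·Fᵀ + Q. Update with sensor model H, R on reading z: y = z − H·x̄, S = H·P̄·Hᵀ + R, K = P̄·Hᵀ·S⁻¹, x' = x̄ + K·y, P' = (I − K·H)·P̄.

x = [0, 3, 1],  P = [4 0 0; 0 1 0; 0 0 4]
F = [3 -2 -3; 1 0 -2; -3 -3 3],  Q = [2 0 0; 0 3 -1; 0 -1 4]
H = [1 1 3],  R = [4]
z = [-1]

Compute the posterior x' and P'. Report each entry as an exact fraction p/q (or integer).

x' = [-439/27, -526/81, 578/81]
P' = [506/9 608/27 -718/27; 608/27 1187/81 -1021/81; -718/27 -1021/81 1109/81]

x̄ = F·x = [-9, -2, -6]
P̄ = F·P·Fᵀ + Q = [78 36 -66; 36 23 -37; -66 -37 85]
y = z − H·x̄ = [28]
S = H·P̄·Hᵀ + R = [324]
K = P̄·Hᵀ·S⁻¹ = [-7/27; -13/81; 38/81]
x' = x̄ + K·y = [-439/27, -526/81, 578/81]
P' = (I − K·H)·P̄ = [506/9 608/27 -718/27; 608/27 1187/81 -1021/81; -718/27 -1021/81 1109/81]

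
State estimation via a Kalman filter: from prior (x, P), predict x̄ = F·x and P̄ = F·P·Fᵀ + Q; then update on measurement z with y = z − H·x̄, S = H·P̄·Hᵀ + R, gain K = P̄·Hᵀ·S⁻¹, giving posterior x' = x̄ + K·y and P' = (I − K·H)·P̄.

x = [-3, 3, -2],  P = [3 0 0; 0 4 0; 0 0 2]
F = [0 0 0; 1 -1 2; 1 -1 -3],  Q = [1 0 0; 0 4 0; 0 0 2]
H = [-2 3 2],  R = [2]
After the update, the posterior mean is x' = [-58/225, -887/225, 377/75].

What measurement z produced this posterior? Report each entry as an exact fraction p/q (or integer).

x̄ = F·x = [0, -10, 0]
P̄ = F·P·Fᵀ + Q = [1 0 0; 0 19 -5; 0 -5 27]
S = H·P̄·Hᵀ + R = [225]
K = P̄·Hᵀ·S⁻¹ = [-2/225; 47/225; 13/75]
x' − x̄ = [-58/225, 1363/225, 377/75] = K·y
y = (KᵀK)⁻¹·Kᵀ·(x' − x̄) = [29]
z = y + H·x̄ = [29] + [-30] = [-1]

z = [-1]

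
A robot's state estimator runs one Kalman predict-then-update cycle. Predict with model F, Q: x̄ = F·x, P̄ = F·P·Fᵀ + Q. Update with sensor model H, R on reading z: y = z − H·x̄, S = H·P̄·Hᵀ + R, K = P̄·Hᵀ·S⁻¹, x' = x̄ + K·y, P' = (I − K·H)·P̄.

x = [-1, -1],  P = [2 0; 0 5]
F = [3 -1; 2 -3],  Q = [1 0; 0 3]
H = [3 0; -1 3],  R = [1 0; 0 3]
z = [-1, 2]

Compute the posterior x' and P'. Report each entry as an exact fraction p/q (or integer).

x' = [-985/2824, 819/1412]
P' = [623/5648 107/2824; 107/2824 483/1412]

x̄ = F·x = [-2, 1]
P̄ = F·P·Fᵀ + Q = [24 27; 27 56]
y = z − H·x̄ = [5, -3]
S = H·P̄·Hᵀ + R = [217 171; 171 369]
K = P̄·Hᵀ·S⁻¹ = [1869/5648 19/16944; 321/2824 2791/8472]
x' = x̄ + K·y = [-985/2824, 819/1412]
P' = (I − K·H)·P̄ = [623/5648 107/2824; 107/2824 483/1412]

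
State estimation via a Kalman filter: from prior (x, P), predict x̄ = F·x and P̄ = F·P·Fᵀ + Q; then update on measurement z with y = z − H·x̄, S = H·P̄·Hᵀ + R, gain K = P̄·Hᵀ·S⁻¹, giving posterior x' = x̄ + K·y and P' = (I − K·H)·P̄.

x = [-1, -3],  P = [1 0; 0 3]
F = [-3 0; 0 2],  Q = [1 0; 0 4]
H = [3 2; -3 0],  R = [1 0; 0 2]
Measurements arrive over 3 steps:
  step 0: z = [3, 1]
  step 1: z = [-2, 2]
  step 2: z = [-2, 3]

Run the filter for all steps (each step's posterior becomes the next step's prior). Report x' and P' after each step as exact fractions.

step 0: x̄ = F·x = [3, -6]
step 0: P̄ = F·P·Fᵀ + Q = [10 0; 0 16]
step 0: y = z − H·x̄ = [6, 10]
step 0: S = H·P̄·Hᵀ + R = [155 -90; -90 92]
step 0: K = P̄·Hᵀ·S⁻¹ = [3/308 -195/616; 184/385 36/77]
step 0: x' = x̄ + K·y = [-3/28, 54/35]
step 0: P' = (I − K·H)·P̄ = [65/308 -24/77; -24/77 272/385]
step 1: x̄ = F·x = [9/28, 108/35]
step 1: P̄ = F·P·Fᵀ + Q = [893/308 144/77; 144/77 2628/385]
step 1: y = z − H·x̄ = [-1279/140, 83/28]
step 1: S = H·P̄·Hᵀ + R = [118333/1540 -11493/308; -11493/308 8653/308]
step 1: K = P̄·Hᵀ·S⁻¹ = [38310/1180163 -314499/1180163; 510984/1180163 443016/1180163]
step 1: x' = x̄ + K·y = [-902916/1180163, 286668/1180163]
step 1: P' = (I − K·H)·P̄ = [209666/1180163 -295344/1180163; -295344/1180163 698508/1180163]
step 2: x̄ = F·x = [2708748/1180163, 573336/1180163]
step 2: P̄ = F·P·Fᵀ + Q = [3067157/1180163 1772064/1180163; 1772064/1180163 7514684/1180163]
step 2: y = z − H·x̄ = [-11633242/1180163, 11666733/1180163]
step 2: S = H·P̄·Hᵀ + R = [80108080/1180163 -38236797/1180163; -38236797/1180163 29964739/1180163]
step 2: K = P̄·Hᵀ·S⁻¹ = [25491198/795114797 -211632879/795114797; 344338232/795114797 298330920/795114797]
step 2: x' = x̄ + K·y = [-518440209/795114797, -58767184/795114797]
step 2: P' = (I − K·H)·P̄ = [141088586/795114797 -198887280/795114797; -198887280/795114797 470500036/795114797]

step 0: x' = [-3/28, 54/35], P' = [65/308 -24/77; -24/77 272/385]
step 1: x' = [-902916/1180163, 286668/1180163], P' = [209666/1180163 -295344/1180163; -295344/1180163 698508/1180163]
step 2: x' = [-518440209/795114797, -58767184/795114797], P' = [141088586/795114797 -198887280/795114797; -198887280/795114797 470500036/795114797]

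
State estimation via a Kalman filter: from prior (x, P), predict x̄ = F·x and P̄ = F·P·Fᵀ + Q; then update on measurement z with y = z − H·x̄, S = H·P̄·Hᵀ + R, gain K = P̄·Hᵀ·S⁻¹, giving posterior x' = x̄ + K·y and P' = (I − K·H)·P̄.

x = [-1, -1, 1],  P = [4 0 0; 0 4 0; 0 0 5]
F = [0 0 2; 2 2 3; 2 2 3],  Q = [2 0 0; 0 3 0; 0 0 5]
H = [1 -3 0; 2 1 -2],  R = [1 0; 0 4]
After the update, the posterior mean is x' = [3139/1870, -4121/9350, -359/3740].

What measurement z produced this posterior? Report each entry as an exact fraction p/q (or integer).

z = [3, 3]

x̄ = F·x = [2, -1, -1]
P̄ = F·P·Fᵀ + Q = [22 30 30; 30 80 77; 30 77 82]
S = H·P̄·Hᵀ + R = [563 56; 56 72]
K = P̄·Hᵀ·S⁻¹ = [-142/935 1169/3740; -1792/4675 1939/18700; -324/935 -789/7480]
x' − x̄ = [-601/1870, 5229/9350, 3381/3740] = K·y
y = (KᵀK)⁻¹·Kᵀ·(x' − x̄) = [-2, -2]
z = y + H·x̄ = [-2, -2] + [5, 5] = [3, 3]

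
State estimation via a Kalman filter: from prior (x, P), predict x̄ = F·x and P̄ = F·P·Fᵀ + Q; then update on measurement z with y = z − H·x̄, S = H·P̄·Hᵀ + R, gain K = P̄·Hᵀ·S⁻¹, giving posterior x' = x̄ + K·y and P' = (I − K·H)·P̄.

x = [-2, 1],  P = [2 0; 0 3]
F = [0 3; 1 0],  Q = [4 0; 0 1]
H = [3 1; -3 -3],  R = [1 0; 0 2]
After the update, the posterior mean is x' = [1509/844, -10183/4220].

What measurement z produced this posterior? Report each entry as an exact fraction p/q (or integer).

x̄ = F·x = [3, -2]
P̄ = F·P·Fᵀ + Q = [31 0; 0 3]
S = H·P̄·Hᵀ + R = [283 -288; -288 308]
K = P̄·Hᵀ·S⁻¹ = [93/211 93/844; -417/1055 -1683/4220]
x' − x̄ = [-1023/844, -1743/4220] = K·y
y = (KᵀK)⁻¹·Kᵀ·(x' − x̄) = [-4, 5]
z = y + H·x̄ = [-4, 5] + [7, -3] = [3, 2]

z = [3, 2]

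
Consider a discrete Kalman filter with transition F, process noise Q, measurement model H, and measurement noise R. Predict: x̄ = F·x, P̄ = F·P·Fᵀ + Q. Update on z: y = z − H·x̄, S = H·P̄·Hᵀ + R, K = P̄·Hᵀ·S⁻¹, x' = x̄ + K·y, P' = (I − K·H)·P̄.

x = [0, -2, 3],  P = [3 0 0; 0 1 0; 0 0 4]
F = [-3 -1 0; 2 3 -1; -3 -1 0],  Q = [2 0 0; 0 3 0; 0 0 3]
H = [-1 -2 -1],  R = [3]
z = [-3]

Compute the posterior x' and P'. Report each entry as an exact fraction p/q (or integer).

x' = [25/4, -169/32, 417/64]
P' = [26 -49/2 95/4; -49/2 399/16 -791/32; 95/4 -791/32 1695/64]

x̄ = F·x = [2, -9, 2]
P̄ = F·P·Fᵀ + Q = [30 -21 28; -21 28 -21; 28 -21 31]
y = z − H·x̄ = [-17]
S = H·P̄·Hᵀ + R = [64]
K = P̄·Hᵀ·S⁻¹ = [-1/4; -7/32; -17/64]
x' = x̄ + K·y = [25/4, -169/32, 417/64]
P' = (I − K·H)·P̄ = [26 -49/2 95/4; -49/2 399/16 -791/32; 95/4 -791/32 1695/64]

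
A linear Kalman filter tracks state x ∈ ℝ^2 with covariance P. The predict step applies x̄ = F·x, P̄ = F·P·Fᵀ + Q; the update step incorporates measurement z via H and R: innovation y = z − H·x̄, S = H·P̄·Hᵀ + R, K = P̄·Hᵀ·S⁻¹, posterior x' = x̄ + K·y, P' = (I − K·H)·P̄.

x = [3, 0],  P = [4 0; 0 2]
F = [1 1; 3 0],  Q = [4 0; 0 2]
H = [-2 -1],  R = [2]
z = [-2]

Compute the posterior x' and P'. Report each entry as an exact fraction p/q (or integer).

x' = [-1/4, 173/64]
P' = [2 -7/2; -7/2 255/32]

x̄ = F·x = [3, 9]
P̄ = F·P·Fᵀ + Q = [10 12; 12 38]
y = z − H·x̄ = [13]
S = H·P̄·Hᵀ + R = [128]
K = P̄·Hᵀ·S⁻¹ = [-1/4; -31/64]
x' = x̄ + K·y = [-1/4, 173/64]
P' = (I − K·H)·P̄ = [2 -7/2; -7/2 255/32]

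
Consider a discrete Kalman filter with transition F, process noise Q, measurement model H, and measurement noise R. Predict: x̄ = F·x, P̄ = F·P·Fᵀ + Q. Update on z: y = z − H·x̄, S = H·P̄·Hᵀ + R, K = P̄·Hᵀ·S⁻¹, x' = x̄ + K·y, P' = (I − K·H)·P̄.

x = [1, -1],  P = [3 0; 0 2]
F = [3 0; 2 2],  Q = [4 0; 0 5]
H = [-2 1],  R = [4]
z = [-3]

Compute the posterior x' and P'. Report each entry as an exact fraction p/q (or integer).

x̄ = F·x = [3, 0]
P̄ = F·P·Fᵀ + Q = [31 18; 18 25]
y = z − H·x̄ = [3]
S = H·P̄·Hᵀ + R = [81]
K = P̄·Hᵀ·S⁻¹ = [-44/81; -11/81]
x' = x̄ + K·y = [37/27, -11/27]
P' = (I − K·H)·P̄ = [575/81 974/81; 974/81 1904/81]

x' = [37/27, -11/27]
P' = [575/81 974/81; 974/81 1904/81]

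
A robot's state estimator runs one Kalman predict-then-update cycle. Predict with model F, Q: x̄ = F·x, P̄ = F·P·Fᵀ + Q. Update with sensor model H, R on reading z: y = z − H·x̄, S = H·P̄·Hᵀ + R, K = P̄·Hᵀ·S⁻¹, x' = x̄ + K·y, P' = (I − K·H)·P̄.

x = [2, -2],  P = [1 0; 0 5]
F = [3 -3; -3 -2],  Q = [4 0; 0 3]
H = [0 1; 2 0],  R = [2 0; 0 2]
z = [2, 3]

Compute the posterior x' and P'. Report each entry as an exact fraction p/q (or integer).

x̄ = F·x = [12, -2]
P̄ = F·P·Fᵀ + Q = [58 21; 21 32]
y = z − H·x̄ = [4, -21]
S = H·P̄·Hᵀ + R = [34 42; 42 234]
K = P̄·Hᵀ·S⁻¹ = [7/1032 1531/3096; 159/172 7/516]
x' = x̄ + K·y = [565/344, 243/172]
P' = (I − K·H)·P̄ = [1531/3096 7/516; 7/516 159/86]

x' = [565/344, 243/172]
P' = [1531/3096 7/516; 7/516 159/86]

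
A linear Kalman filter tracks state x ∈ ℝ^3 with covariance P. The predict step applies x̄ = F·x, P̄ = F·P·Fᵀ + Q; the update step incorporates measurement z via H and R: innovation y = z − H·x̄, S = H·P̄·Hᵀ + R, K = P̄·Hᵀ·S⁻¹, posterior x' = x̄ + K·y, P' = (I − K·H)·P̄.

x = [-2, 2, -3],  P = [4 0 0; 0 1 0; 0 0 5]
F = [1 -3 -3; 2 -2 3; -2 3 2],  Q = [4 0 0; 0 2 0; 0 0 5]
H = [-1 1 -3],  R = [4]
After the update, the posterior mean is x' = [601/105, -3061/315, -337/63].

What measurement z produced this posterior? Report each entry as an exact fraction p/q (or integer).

x̄ = F·x = [1, -17, 4]
P̄ = F·P·Fᵀ + Q = [62 -31 -47; -31 67 8; -47 8 50]
S = H·P̄·Hᵀ + R = [315]
K = P̄·Hᵀ·S⁻¹ = [16/105; 74/315; -19/63]
x' − x̄ = [496/105, 2294/315, -589/63] = K·y
y = (KᵀK)⁻¹·Kᵀ·(x' − x̄) = [31]
z = y + H·x̄ = [31] + [-30] = [1]

z = [1]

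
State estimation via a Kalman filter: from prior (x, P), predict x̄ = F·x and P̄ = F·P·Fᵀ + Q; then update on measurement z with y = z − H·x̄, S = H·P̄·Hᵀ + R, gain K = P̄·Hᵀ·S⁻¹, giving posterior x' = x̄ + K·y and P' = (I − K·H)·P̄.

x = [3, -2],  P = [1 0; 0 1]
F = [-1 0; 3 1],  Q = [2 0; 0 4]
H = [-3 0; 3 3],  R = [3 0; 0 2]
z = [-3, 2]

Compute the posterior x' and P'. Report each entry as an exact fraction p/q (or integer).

x̄ = F·x = [-3, 7]
P̄ = F·P·Fᵀ + Q = [3 -3; -3 14]
y = z − H·x̄ = [-12, -10]
S = H·P̄·Hᵀ + R = [30 0; 0 101]
K = P̄·Hᵀ·S⁻¹ = [-3/10 0; 3/10 33/101]
x' = x̄ + K·y = [3/5, 67/505]
P' = (I − K·H)·P̄ = [3/10 -3/10; -3/10 523/1010]

x' = [3/5, 67/505]
P' = [3/10 -3/10; -3/10 523/1010]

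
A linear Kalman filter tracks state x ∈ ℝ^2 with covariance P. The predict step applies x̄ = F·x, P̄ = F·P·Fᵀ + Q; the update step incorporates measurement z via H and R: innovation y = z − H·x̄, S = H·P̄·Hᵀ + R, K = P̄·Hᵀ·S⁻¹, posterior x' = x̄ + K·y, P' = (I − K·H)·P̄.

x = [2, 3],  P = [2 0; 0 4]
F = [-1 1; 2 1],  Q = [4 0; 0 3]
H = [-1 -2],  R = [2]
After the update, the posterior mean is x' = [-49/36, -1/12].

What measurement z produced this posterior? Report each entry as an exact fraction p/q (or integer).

z = [2]

x̄ = F·x = [1, 7]
P̄ = F·P·Fᵀ + Q = [10 0; 0 15]
S = H·P̄·Hᵀ + R = [72]
K = P̄·Hᵀ·S⁻¹ = [-5/36; -5/12]
x' − x̄ = [-85/36, -85/12] = K·y
y = (KᵀK)⁻¹·Kᵀ·(x' − x̄) = [17]
z = y + H·x̄ = [17] + [-15] = [2]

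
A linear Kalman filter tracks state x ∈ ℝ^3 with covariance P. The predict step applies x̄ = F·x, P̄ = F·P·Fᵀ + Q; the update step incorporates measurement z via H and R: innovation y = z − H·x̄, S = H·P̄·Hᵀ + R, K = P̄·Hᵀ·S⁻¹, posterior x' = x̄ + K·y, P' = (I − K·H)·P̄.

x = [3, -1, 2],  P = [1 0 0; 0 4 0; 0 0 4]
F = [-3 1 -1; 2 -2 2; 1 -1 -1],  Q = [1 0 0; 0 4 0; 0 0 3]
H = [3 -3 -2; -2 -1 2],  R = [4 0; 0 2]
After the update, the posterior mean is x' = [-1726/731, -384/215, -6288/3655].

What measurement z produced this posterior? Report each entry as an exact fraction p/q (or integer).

z = [2, 3]

x̄ = F·x = [-12, 12, 2]
P̄ = F·P·Fᵀ + Q = [18 -22 -3; -22 40 2; -3 2 12]
S = H·P̄·Hᵀ + R = [1030 -140; -140 90]
K = P̄·Hᵀ·S⁻¹ = [427/3655 -148/3655; -47/215 -54/215; 41/7310 1169/3655]
x' − x̄ = [7046/731, -2964/215, -13598/3655] = K·y
y = (KᵀK)⁻¹·Kᵀ·(x' − x̄) = [78, -13]
z = y + H·x̄ = [78, -13] + [-76, 16] = [2, 3]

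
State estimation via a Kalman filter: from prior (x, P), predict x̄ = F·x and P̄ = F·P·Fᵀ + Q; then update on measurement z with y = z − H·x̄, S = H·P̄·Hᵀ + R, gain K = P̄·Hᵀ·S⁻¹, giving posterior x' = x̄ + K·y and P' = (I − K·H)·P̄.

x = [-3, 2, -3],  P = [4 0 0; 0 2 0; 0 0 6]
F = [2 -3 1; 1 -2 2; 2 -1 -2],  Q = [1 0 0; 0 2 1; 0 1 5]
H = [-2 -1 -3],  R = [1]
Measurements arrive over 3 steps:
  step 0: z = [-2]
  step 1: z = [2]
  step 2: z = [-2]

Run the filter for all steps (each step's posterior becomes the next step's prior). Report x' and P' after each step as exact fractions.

step 0: x̄ = F·x = [-15, -13, -2]
step 0: P̄ = F·P·Fᵀ + Q = [41 32 10; 32 38 -11; 10 -11 47]
step 0: y = z − H·x̄ = [-51]
step 0: S = H·P̄·Hᵀ + R = [808]
step 0: K = P̄·Hᵀ·S⁻¹ = [-18/101; -69/808; -75/404]
step 0: x' = x̄ + K·y = [-597/101, -6985/808, 3017/404]
step 0: P' = (I − K·H)·P̄ = [1549/101 1990/101 -1690/101; 1990/101 25943/808 -9619/404; -1690/101 -9619/404 3869/202]
step 1: x̄ = F·x = [17437/808, 10631/404, -14635/808]
step 1: P̄ = F·P·Fᵀ + Q = [169647/808 93129/404 -100065/808; 93129/404 53957/202 -64771/404; -100065/808 -64771/404 108983/808]
step 1: y = z − H·x̄ = [13847/808]
step 1: S = H·P̄·Hᵀ + R = [643071/808]
step 1: K = P̄·Hᵀ·S⁻¹ = [-6829/19487; -199718/643071; 2723/643071]
step 1: x' = x̄ + K·y = [303507/19487, 13499357/643071, -11601038/643071]
step 1: P' = (I − K·H)·P̄ = [2186817/19487 2804128/19487 -2390311/19487; 2804128/19487 122407733/643071 -102426821/643071; -2390311/19487 -102426821/643071 86728208/643071]
step 2: x̄ = F·x = [-32067647/643071, -40185059/643071, 29734181/643071]
step 2: P̄ = F·P·Fᵀ + Q = [666305906/643071 829492421/643071 -612236744/643071; 829492421/643071 1043743487/643071 -782419661/643071; -612236744/643071 -782419661/643071 612385688/643071]
step 2: y = z − H·x̄ = [-5467984/214357]
step 2: S = H·P̄·Hᵀ + R = [165897388/214357]
step 2: K = P̄·Hᵀ·S⁻¹ = [-108464667/165897388; -59244891/82948694; 56578695/165897388]
step 2: x' = x̄ + K·y = [-4129430909/124423041, -5508212501/124423041, 4670606471/124423041]
step 2: P' = (I − K·H)·P̄ = [351024960473/497692164 231050914519/248846082 -387942118661/497692164; 231050914519/248846082 152823132578/124423041 -255856786507/248846082; -387942118661/497692164 -255856786507/248846082 429142691417/497692164]

step 0: x' = [-597/101, -6985/808, 3017/404], P' = [1549/101 1990/101 -1690/101; 1990/101 25943/808 -9619/404; -1690/101 -9619/404 3869/202]
step 1: x' = [303507/19487, 13499357/643071, -11601038/643071], P' = [2186817/19487 2804128/19487 -2390311/19487; 2804128/19487 122407733/643071 -102426821/643071; -2390311/19487 -102426821/643071 86728208/643071]
step 2: x' = [-4129430909/124423041, -5508212501/124423041, 4670606471/124423041], P' = [351024960473/497692164 231050914519/248846082 -387942118661/497692164; 231050914519/248846082 152823132578/124423041 -255856786507/248846082; -387942118661/497692164 -255856786507/248846082 429142691417/497692164]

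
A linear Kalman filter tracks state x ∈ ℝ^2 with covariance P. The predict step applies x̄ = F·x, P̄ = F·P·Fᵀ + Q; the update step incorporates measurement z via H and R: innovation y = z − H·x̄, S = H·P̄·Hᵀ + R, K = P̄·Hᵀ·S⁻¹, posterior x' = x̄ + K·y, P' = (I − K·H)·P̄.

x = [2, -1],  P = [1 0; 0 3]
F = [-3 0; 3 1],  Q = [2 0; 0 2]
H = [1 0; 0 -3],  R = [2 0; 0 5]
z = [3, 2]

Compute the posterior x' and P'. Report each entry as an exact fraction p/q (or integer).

x̄ = F·x = [-6, 5]
P̄ = F·P·Fᵀ + Q = [11 -9; -9 14]
y = z − H·x̄ = [9, 17]
S = H·P̄·Hᵀ + R = [13 27; 27 131]
K = P̄·Hᵀ·S⁻¹ = [356/487 27/487; -45/974 -303/974]
x' = x̄ + K·y = [741/487, -343/487]
P' = (I − K·H)·P̄ = [712/487 -45/487; -45/487 505/974]

x' = [741/487, -343/487]
P' = [712/487 -45/487; -45/487 505/974]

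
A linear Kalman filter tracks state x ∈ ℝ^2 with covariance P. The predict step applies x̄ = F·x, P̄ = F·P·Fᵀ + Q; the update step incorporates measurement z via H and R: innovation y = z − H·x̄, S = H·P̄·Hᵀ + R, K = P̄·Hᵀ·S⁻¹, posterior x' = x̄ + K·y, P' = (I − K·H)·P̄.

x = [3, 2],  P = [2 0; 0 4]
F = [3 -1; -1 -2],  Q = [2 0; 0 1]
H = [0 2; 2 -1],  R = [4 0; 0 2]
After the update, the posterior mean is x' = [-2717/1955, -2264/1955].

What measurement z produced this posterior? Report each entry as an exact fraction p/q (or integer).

x̄ = F·x = [7, -7]
P̄ = F·P·Fᵀ + Q = [24 2; 2 19]
S = H·P̄·Hᵀ + R = [80 -30; -30 109]
K = P̄·Hᵀ·S⁻¹ = [454/1955 190/391; 923/1955 -3/391]
x' − x̄ = [-16402/1955, 11421/1955] = K·y
y = (KᵀK)⁻¹·Kᵀ·(x' − x̄) = [12, -23]
z = y + H·x̄ = [12, -23] + [-14, 21] = [-2, -2]

z = [-2, -2]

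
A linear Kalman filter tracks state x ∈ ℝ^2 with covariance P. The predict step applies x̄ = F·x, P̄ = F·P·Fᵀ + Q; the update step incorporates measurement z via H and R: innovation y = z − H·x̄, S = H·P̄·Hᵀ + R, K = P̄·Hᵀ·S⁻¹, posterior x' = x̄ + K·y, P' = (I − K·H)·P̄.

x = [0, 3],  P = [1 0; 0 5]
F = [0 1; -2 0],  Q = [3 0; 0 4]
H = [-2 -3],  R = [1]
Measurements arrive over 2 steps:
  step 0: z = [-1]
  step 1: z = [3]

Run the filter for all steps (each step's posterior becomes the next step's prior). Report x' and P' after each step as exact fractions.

step 0: x' = [47/21, -8/7], P' = [584/105 -128/35; -128/35 88/35]
step 1: x' = [790/12147, -4274/4049], P' = [28933/12147 -18904/12147; -18904/12147 4564/4049]

step 0: x̄ = F·x = [3, 0]
step 0: P̄ = F·P·Fᵀ + Q = [8 0; 0 8]
step 0: y = z − H·x̄ = [5]
step 0: S = H·P̄·Hᵀ + R = [105]
step 0: K = P̄·Hᵀ·S⁻¹ = [-16/105; -8/35]
step 0: x' = x̄ + K·y = [47/21, -8/7]
step 0: P' = (I − K·H)·P̄ = [584/105 -128/35; -128/35 88/35]
step 1: x̄ = F·x = [-8/7, -94/21]
step 1: P̄ = F·P·Fᵀ + Q = [193/35 256/35; 256/35 2756/105]
step 1: y = z − H·x̄ = [-89/7]
step 1: S = H·P̄·Hᵀ + R = [12147/35]
step 1: K = P̄·Hᵀ·S⁻¹ = [-1154/12147; -3268/12147]
step 1: x' = x̄ + K·y = [790/12147, -4274/4049]
step 1: P' = (I − K·H)·P̄ = [28933/12147 -18904/12147; -18904/12147 4564/4049]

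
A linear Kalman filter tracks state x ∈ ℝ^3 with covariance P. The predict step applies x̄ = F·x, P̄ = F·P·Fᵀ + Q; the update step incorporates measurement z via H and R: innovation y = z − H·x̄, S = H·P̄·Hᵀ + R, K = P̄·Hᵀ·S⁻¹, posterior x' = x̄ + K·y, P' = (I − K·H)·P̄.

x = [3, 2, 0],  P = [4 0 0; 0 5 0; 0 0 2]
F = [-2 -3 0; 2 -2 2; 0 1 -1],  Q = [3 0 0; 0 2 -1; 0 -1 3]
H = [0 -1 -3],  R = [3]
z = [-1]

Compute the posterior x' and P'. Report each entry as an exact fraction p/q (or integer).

x' = [-53/7, 13/7, -1/7]
P' = [2175/49 717/49 -270/49; 717/49 2253/49 -750/49; -270/49 -750/49 265/49]

x̄ = F·x = [-12, 2, 2]
P̄ = F·P·Fᵀ + Q = [64 14 -15; 14 46 -15; -15 -15 10]
y = z − H·x̄ = [7]
S = H·P̄·Hᵀ + R = [49]
K = P̄·Hᵀ·S⁻¹ = [31/49; -1/49; -15/49]
x' = x̄ + K·y = [-53/7, 13/7, -1/7]
P' = (I − K·H)·P̄ = [2175/49 717/49 -270/49; 717/49 2253/49 -750/49; -270/49 -750/49 265/49]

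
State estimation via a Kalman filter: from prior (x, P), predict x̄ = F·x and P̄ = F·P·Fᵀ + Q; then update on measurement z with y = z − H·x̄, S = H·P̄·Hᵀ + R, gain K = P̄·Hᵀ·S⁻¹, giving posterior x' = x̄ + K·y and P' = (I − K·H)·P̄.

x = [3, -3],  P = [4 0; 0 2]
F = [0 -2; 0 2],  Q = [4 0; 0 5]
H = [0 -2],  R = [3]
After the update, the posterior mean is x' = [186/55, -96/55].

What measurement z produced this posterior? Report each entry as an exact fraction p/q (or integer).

x̄ = F·x = [6, -6]
P̄ = F·P·Fᵀ + Q = [12 -8; -8 13]
S = H·P̄·Hᵀ + R = [55]
K = P̄·Hᵀ·S⁻¹ = [16/55; -26/55]
x' − x̄ = [-144/55, 234/55] = K·y
y = (KᵀK)⁻¹·Kᵀ·(x' − x̄) = [-9]
z = y + H·x̄ = [-9] + [12] = [3]

z = [3]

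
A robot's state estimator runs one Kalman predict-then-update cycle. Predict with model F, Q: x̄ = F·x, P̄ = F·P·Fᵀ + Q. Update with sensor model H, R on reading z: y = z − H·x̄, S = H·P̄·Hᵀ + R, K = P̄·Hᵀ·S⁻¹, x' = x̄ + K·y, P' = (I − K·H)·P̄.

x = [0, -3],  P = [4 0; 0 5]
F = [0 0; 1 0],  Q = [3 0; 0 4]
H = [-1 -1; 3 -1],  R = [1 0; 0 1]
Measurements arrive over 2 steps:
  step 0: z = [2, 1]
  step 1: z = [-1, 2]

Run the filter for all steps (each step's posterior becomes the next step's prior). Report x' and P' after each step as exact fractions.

step 0: x' = [-93/431, -696/431], P' = [51/431 48/431; 48/431 248/431]
step 1: x' = [24131/34037, 16642/102111], P' = [3981/34037 3550/34037; 3550/34037 55025/102111]

step 0: x̄ = F·x = [0, 0]
step 0: P̄ = F·P·Fᵀ + Q = [3 0; 0 8]
step 0: y = z − H·x̄ = [2, 1]
step 0: S = H·P̄·Hᵀ + R = [12 -1; -1 36]
step 0: K = P̄·Hᵀ·S⁻¹ = [-99/431 105/431; -296/431 -104/431]
step 0: x' = x̄ + K·y = [-93/431, -696/431]
step 0: P' = (I − K·H)·P̄ = [51/431 48/431; 48/431 248/431]
step 1: x̄ = F·x = [0, -93/431]
step 1: P̄ = F·P·Fᵀ + Q = [3 0; 0 1775/431]
step 1: y = z − H·x̄ = [-524/431, 769/431]
step 1: S = H·P̄·Hᵀ + R = [3499/431 -2104/431; -2104/431 13843/431]
step 1: K = P̄·Hᵀ·S⁻¹ = [-7531/34037 8393/34037; -65675/102111 -23075/102111]
step 1: x' = x̄ + K·y = [24131/34037, 16642/102111]
step 1: P' = (I − K·H)·P̄ = [3981/34037 3550/34037; 3550/34037 55025/102111]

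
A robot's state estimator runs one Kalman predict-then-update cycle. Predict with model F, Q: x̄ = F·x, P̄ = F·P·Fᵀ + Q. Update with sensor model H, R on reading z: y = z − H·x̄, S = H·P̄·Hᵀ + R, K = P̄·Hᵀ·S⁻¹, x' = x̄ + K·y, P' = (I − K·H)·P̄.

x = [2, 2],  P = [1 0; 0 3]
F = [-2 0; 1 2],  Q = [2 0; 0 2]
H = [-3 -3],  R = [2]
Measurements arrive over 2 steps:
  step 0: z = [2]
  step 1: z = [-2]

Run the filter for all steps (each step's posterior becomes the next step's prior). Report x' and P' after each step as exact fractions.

step 0: x̄ = F·x = [-4, 6]
step 0: P̄ = F·P·Fᵀ + Q = [6 -2; -2 15]
step 0: y = z − H·x̄ = [8]
step 0: S = H·P̄·Hᵀ + R = [155]
step 0: K = P̄·Hᵀ·S⁻¹ = [-12/155; -39/155]
step 0: x' = x̄ + K·y = [-716/155, 618/155]
step 0: P' = (I − K·H)·P̄ = [786/155 -778/155; -778/155 804/155]
step 1: x̄ = F·x = [1432/155, 104/31]
step 1: P̄ = F·P·Fᵀ + Q = [3454/155 308/31; 308/31 240/31]
step 1: y = z − H·x̄ = [5546/155]
step 1: S = H·P̄·Hᵀ + R = [69916/155]
step 1: K = P̄·Hᵀ·S⁻¹ = [-3/14; -2055/17479]
step 1: x' = x̄ + K·y = [11/7, -14890/17479]
step 1: P' = (I − K·H)·P̄ = [11/7 -10/7; -10/7 26340/17479]

step 0: x' = [-716/155, 618/155], P' = [786/155 -778/155; -778/155 804/155]
step 1: x' = [11/7, -14890/17479], P' = [11/7 -10/7; -10/7 26340/17479]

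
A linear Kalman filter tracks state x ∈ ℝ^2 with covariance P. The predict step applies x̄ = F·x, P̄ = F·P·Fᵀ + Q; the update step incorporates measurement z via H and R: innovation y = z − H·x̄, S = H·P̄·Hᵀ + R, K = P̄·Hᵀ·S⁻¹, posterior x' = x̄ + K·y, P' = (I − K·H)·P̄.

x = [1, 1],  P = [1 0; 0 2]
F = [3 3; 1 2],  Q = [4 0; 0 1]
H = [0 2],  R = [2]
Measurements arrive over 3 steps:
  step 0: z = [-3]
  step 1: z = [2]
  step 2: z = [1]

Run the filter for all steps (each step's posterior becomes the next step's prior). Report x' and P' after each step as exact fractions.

step 0: x' = [-3/7, -9/7], P' = [67/7 5/7; 5/7 10/21]
step 1: x' = [156/35, 83/95], P' = [563/35 6/5; 6/5 46/95]
step 2: x' = [384/263, 6656/10783], P' = [4439/263 335/263; 335/263 15842/32349]

step 0: x̄ = F·x = [6, 3]
step 0: P̄ = F·P·Fᵀ + Q = [31 15; 15 10]
step 0: y = z − H·x̄ = [-9]
step 0: S = H·P̄·Hᵀ + R = [42]
step 0: K = P̄·Hᵀ·S⁻¹ = [5/7; 10/21]
step 0: x' = x̄ + K·y = [-3/7, -9/7]
step 0: P' = (I − K·H)·P̄ = [67/7 5/7; 5/7 10/21]
step 1: x̄ = F·x = [-36/7, -3]
step 1: P̄ = F·P·Fᵀ + Q = [751/7 38; 38 46/3]
step 1: y = z − H·x̄ = [8]
step 1: S = H·P̄·Hᵀ + R = [190/3]
step 1: K = P̄·Hᵀ·S⁻¹ = [6/5; 46/95]
step 1: x' = x̄ + K·y = [156/35, 83/95]
step 1: P' = (I − K·H)·P̄ = [563/35 6/5; 6/5 46/95]
step 2: x̄ = F·x = [2127/133, 4126/665]
step 2: P̄ = F·P·Fᵀ + Q = [23239/133 8241/133; 8241/133 15842/665]
step 2: y = z − H·x̄ = [-7587/665]
step 2: S = H·P̄·Hᵀ + R = [64698/665]
step 2: K = P̄·Hᵀ·S⁻¹ = [335/263; 15842/32349]
step 2: x' = x̄ + K·y = [384/263, 6656/10783]
step 2: P' = (I − K·H)·P̄ = [4439/263 335/263; 335/263 15842/32349]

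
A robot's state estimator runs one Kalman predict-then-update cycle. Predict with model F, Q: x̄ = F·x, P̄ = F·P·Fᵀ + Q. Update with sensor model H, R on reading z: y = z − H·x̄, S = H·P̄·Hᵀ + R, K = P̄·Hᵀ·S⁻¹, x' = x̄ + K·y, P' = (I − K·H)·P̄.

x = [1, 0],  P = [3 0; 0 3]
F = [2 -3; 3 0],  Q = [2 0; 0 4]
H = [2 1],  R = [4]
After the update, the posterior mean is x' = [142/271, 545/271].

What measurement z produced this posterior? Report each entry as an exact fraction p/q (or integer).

x̄ = F·x = [2, 3]
P̄ = F·P·Fᵀ + Q = [41 18; 18 31]
S = H·P̄·Hᵀ + R = [271]
K = P̄·Hᵀ·S⁻¹ = [100/271; 67/271]
x' − x̄ = [-400/271, -268/271] = K·y
y = (KᵀK)⁻¹·Kᵀ·(x' − x̄) = [-4]
z = y + H·x̄ = [-4] + [7] = [3]

z = [3]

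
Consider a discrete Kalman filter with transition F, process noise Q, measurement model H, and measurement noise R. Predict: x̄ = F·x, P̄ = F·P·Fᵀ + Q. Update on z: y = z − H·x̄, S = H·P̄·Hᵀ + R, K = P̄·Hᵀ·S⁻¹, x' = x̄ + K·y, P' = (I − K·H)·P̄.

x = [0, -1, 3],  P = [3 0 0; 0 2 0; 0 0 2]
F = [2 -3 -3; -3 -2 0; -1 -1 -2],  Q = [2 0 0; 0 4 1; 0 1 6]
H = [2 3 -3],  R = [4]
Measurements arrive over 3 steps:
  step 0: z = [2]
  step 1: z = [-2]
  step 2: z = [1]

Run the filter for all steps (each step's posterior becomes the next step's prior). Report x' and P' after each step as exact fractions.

step 0: x' = [-935/129, 25/86, -451/86], P' = [5392/129 -741/43 447/43; -741/43 2031/86 1015/86; 447/43 1015/86 1607/86]
step 1: x' = [-3658882/398285, 7889257/398285, 5710751/398285], P' = [45180638/398285 -53595258/398285 -23840254/398285; -53595258/398285 100827488/398285 65045484/398285; -23840254/398285 65045484/398285 49033092/398285]
step 2: x' = [-1802790842/1612943933, -4451126437/3225887866, -7887420959/3225887866], P' = [242498145498/1612943933 -311262288843/1612943933 -151196705979/1612943933; -311262288843/1612943933 2267493610555/6451775732 1436890026735/6451775732; -151196705979/1612943933 1436890026735/6451775732 1031728485123/6451775732]

step 0: x̄ = F·x = [-6, 2, -5]
step 0: P̄ = F·P·Fᵀ + Q = [50 -6 12; -6 39 14; 12 14 19]
step 0: y = z − H·x̄ = [-7]
step 0: S = H·P̄·Hᵀ + R = [258]
step 0: K = P̄·Hᵀ·S⁻¹ = [23/129; 21/86; 3/86]
step 0: x' = x̄ + K·y = [-935/129, 25/86, -451/86]
step 0: P' = (I − K·H)·P̄ = [5392/129 -741/43 447/43; -741/43 2031/86 1015/86; 447/43 1015/86 1607/86]
step 1: x̄ = F·x = [47/129, 910/43, 4501/258]
step 1: P̄ = F·P·Fᵀ + Q = [108928/129 -1328/43 22957/129; -1328/43 11518/43 8473/43; 22957/129 8473/43 51725/258]
step 1: y = z − H·x̄ = [-3581/258]
step 1: S = H·P̄·Hᵀ + R = [398285/258]
step 1: K = P̄·Hᵀ·S⁻¹ = [274066/398285; 38874/398285; 89167/398285]
step 1: x' = x̄ + K·y = [-3658882/398285, 7889257/398285, 5710751/398285]
step 1: P' = (I − K·H)·P̄ = [45180638/398285 -53595258/398285 -23840254/398285; -53595258/398285 100827488/398285 65045484/398285; -23840254/398285 65045484/398285 49033092/398285]
step 2: x̄ = F·x = [-48117788/398285, -4801868/398285, -15651877/398285]
step 2: P̄ = F·P·Fᵀ + Q = [3630309198/398285 241615428/398285 1061974092/398285; 241615428/398285 168385738/398285 186759297/398285; 1061974092/398285 186759297/398285 402160608/398285]
step 2: y = z − H·x̄ = [64083834/398285]
step 2: S = H·P̄·Hᵀ + R = [6451775732/398285]
step 2: K = P̄·Hᵀ·S⁻¹ = [1199885601/1612943933; 428110179/6451775732; 1477744251/6451775732]
step 2: x' = x̄ + K·y = [-1802790842/1612943933, -4451126437/3225887866, -7887420959/3225887866]
step 2: P' = (I − K·H)·P̄ = [242498145498/1612943933 -311262288843/1612943933 -151196705979/1612943933; -311262288843/1612943933 2267493610555/6451775732 1436890026735/6451775732; -151196705979/1612943933 1436890026735/6451775732 1031728485123/6451775732]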